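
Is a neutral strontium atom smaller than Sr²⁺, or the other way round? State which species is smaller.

Forming Sr²⁺ removes 2 electrons from Sr. Fewer electrons for the same nuclear charge means less shielding and a higher Z_eff on the remaining electrons, and for main-group metals the entire outer shell is lost.
A cation is smaller than its parent atom: Sr²⁺ < Sr.

Sr²⁺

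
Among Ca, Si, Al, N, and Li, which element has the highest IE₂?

Li

Consider each +1 ion: Ca⁺ still has 1 valence electron; Si⁺ still has 3 valence electrons; Al⁺ still has 2 valence electrons; N⁺ still has 4 valence electrons; Li⁺ is the bare [He] core.
Breaking into a closed-shell core is much more expensive than removing a leftover valence electron — Li has the largest IE_2 here.
Valence configurations: Ca⁺ [Ar]4s¹, Si⁺ [Ne]3s²3p¹, Al⁺ [Ne]3s², N⁺ [He]2s²2p².
Si⁺ loses a lone 3p electron whereas Al⁺ must break into a filled 3s² pair, so IE_2(Al) > IE_2(Si) even though Si has the higher nuclear charge.
Tabulated IE_2 (kJ/mol): Ca 1145, Si 1577, Al 1817, N 2856, Li 7298.
Putting it together, IE_2: Ca < Si < Al < N < Li.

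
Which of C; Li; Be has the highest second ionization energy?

Consider each +1 ion: C⁺ still has 3 valence electrons; Li⁺ is the bare [He] core; Be⁺ still has 1 valence electron.
Breaking into a closed-shell core is much more expensive than removing a leftover valence electron — Li has the largest IE_2 here.
Valence configurations: C⁺ [He]2s²2p¹, Be⁺ [He]2s¹.
The numbers (kJ/mol): C 2353, Li 7298, Be 1757.
Hence IE_2: Be < C < Li.

Li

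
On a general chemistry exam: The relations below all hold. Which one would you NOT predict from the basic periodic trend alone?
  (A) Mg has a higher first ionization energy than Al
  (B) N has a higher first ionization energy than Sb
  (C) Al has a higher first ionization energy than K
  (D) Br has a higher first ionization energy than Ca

(A)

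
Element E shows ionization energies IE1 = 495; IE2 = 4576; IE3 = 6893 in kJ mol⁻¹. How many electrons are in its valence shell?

Look for the largest jump between consecutive ionization energies: IE2/IE1 ≈ 9.2, far larger than any earlier ratio.
That jump marks the point where a core electron is being removed. So the atom has 1 valence electron.

1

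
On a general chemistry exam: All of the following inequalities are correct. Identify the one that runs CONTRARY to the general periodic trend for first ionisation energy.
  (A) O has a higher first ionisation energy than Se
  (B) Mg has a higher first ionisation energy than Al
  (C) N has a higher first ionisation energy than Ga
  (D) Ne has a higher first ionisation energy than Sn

The general trend: first ionisation energy increases across a period and decreases down a group.
(A) O (period 2, group 16) vs Se (period 4, group 16): the stated order agrees with the simple trend.
(B) Mg (period 3, group 2) vs Al (period 3, group 13): the stated order contradicts the simple trend.
(C) N (period 2, group 15) vs Ga (period 4, group 13): the stated order agrees with the simple trend.
(D) Ne (period 2, group 18) vs Sn (period 5, group 14): the stated order agrees with the simple trend.
The exception is (B): Al's single 3p electron is easier to remove than one from Mg's filled 3s².

(B)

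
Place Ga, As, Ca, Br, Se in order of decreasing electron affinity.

Electron affinity generally becomes more exothermic across a period toward the halogens and less exothermic down a group.
All lie in period 4, so electron affinity increases left to right.
So from highest to lowest: Br > Se > As > Ga > Ca.

Br > Se > As > Ga > Ca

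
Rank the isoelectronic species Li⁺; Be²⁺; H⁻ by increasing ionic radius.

Be²⁺ < Li⁺ < H⁻

All of these have 2 electrons, so size is governed by nuclear charge alone: the more protons, the stronger the pull on the same electron cloud, and the smaller the ion.
Nuclear charges: Be²⁺ (Z=4), Li⁺ (Z=3), H⁻ (Z=1).
Smallest to largest: Be²⁺ < Li⁺ < H⁻.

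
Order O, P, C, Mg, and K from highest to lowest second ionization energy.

The second ionization energy removes an electron from the +1 ion. For each element: O⁺ still has 5 valence electrons; P⁺ still has 4 valence electrons; C⁺ still has 3 valence electrons; Mg⁺ still has 1 valence electron; K⁺ is the bare [Ar] core.
Usually core removal costs more than valence removal, but here the competition is close: a tightly held n=2 valence electron can cost more to remove than an n=3 core electron, so the actual values have to decide it.
Valence configurations: O⁺ [He]2s²2p³, P⁺ [Ne]3s²3p², C⁺ [He]2s²2p¹, Mg⁺ [Ne]3s¹.
The numbers (kJ/mol): O 3388, P 1907, C 2353, Mg 1451, K 3052.
Hence IE_2: Mg < P < C < K < O.

O > K > C > P > Mg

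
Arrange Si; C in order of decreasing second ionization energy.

C, Si

After 1 electron has been removed, what remains? Si⁺ still has 3 valence electrons; C⁺ still has 3 valence electrons.
All are still removing valence electrons, so compare the +1 ions as you would atoms: IE_2 generally rises across a period (higher Z_eff) and falls down a group (larger shell), subject to the usual subshell exceptions.
Valence configurations: Si⁺ [Ne]3s²3p¹, C⁺ [He]2s²2p¹.
Tabulated IE_2 (kJ/mol): Si 1577, C 2353.
Overall IE_2 order: Si < C.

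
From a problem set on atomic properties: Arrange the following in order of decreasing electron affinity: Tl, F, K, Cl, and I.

Cl > F > I > K > Tl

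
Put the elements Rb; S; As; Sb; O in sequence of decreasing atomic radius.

Rb > Sb > As > S > O

O is in period 2, group 16; S is in period 3, group 16; As is in period 4, group 15; Rb is in period 5, group 1; Sb is in period 5, group 15.
Moving right in a period, electrons are added to the same shell under a stronger nuclear pull, so atoms get smaller; moving down, a new shell is opened and atoms get larger.
Here both period and group differ, so the two effects have to be weighed against each other.
S > O: they share group 16; the group trend gives S the larger value.
As > S: both effects reinforce here, so As is clearly the larger of the two.
Sb > As: Sb sits below As in group 15, so the down-group effect alone puts Sb larger.
Rb > Sb: Rb lies to the left of Sb in period 5, so the across-period effect alone puts Rb larger.
For reference (pm): O 63, S 103, As 121, Rb 210, Sb 140.
So from largest to smallest: Rb > Sb > As > S > O.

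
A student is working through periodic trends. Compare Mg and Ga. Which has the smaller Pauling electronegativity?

EN rises left→right (higher Z_eff, smaller atoms) and falls top→bottom (larger, more shielded atoms).
A diagonal step moves right (one effect) and down (the opposite effect) at once.
Ga > Mg: the two effects oppose for this pair; the across-period effect wins (1.81 vs 1.31).
Approximate values (Pauling): Mg 1.31, Ga 1.81.
So Mg has the smaller Pauling electronegativity (Mg < Ga).

Mg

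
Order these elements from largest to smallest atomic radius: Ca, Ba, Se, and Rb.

Rb > Ba > Ca > Se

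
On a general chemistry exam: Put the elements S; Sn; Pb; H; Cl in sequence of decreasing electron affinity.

Cl, S, Sn, H, Pb

H is in period 1, group 1; S is in period 3, group 16; Cl is in period 3, group 17; Sn is in period 5, group 14; Pb is in period 6, group 14.
Adding an electron releases more energy for atoms nearer the top right (short of the noble gases).
Neither a single period nor a single group — weigh both effects.
H > Pb: period and group pull opposite ways; the down-group shift dominates (73 vs 35 kJ/mol).
Sn > H: period and group pull opposite ways; the across-period shift dominates (107 vs 73 kJ/mol).
S > Sn: relative to Sn, both the across-period and down-group shifts push S's electron affinity up.
Cl > S: both are in period 3; the period trend gives Cl the larger value.
Approximate values (kJ/mol): H 73, S 200, Cl 349, Sn 107, Pb 35.
So from highest to lowest: Cl > S > Sn > H > Pb.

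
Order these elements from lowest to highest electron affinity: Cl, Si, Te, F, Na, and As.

Na < As < Si < Te < F < Cl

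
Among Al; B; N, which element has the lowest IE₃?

Al

IE_3 is the cost of taking one more electron from the +2 cation: Al²⁺ still has 1 valence electron; B²⁺ still has 1 valence electron; N²⁺ still has 3 valence electrons.
All are still removing valence electrons, so compare the +2 ions as you would atoms: IE_3 generally rises across a period (higher Z_eff) and falls down a group (larger shell), subject to the usual subshell exceptions.
Valence configurations: Al²⁺ [Ne]3s¹, B²⁺ [He]2s¹, N²⁺ [He]2s²2p¹.
The numbers (kJ/mol): Al 2745, B 3660, N 4578.
So the third ionization energies run Al < B < N.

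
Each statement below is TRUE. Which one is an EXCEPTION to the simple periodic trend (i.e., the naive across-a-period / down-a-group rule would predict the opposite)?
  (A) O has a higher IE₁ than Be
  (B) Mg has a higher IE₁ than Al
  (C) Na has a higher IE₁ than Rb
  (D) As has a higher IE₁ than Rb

The general trend: IE₁ increases across a period and decreases down a group.
(A) O (period 2, group 16) vs Be (period 2, group 2): the stated order agrees with the simple trend.
(B) Mg (period 3, group 2) vs Al (period 3, group 13): the stated order contradicts the simple trend.
(C) Na (period 3, group 1) vs Rb (period 5, group 1): the stated order agrees with the simple trend.
(D) As (period 4, group 15) vs Rb (period 5, group 1): the stated order agrees with the simple trend.
The exception is (B): Al's single 3p electron is easier to remove than one from Mg's filled 3s².

(B)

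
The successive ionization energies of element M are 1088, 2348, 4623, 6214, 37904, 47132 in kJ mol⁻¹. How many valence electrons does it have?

4

Look for the largest jump between consecutive ionization energies: IE5/IE4 ≈ 6.1, far larger than any earlier ratio.
That jump marks the point where a core electron is being removed. So the atom has 4 valence electrons.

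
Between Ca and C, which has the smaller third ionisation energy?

IE_3 is the cost of taking one more electron from the +2 cation: Ca²⁺ is the bare [Ar] core; C²⁺ still has 2 valence electrons.
Core electrons are held far more tightly than valence electrons, so Ca tops the IE_3 order.
Approximate IE_3 values (kJ/mol): Ca 4912, C 4620.
Overall IE_3 order: C < Ca.

C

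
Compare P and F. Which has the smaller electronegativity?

EN rises left→right (higher Z_eff, smaller atoms) and falls top→bottom (larger, more shielded atoms).
These span different periods and groups, so the two trends combine.
F > P: both effects reinforce here, so F is clearly the higher of the two.
For reference (Pauling): F 3.98, P 2.19.
So P has the smaller electronegativity (P < F).

P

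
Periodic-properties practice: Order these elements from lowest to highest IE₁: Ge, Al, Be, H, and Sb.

Al, Ge, Sb, Be, H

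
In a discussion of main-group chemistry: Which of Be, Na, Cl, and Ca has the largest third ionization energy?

Be

Consider each +2 ion: Be²⁺ is the bare [He] core; Na²⁺ is already 1 electron into the core; Cl²⁺ still has 5 valence electrons; Ca²⁺ is the bare [Ar] core.
Core electrons are held far more tightly than valence electrons, so Ca, Na and Be top the IE_3 order.
Tabulated IE_3 (kJ/mol): Be 14849, Na 6910, Cl 3822, Ca 4912.
Putting it together, IE_3: Cl < Ca < Na < Be.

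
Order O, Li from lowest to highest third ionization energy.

O < Li

The third ionization energy removes an electron from the +2 ion. For each element: O²⁺ still has 4 valence electrons; Li²⁺ is already 1 electron into the core.
Breaking into a closed-shell core is much more expensive than removing a leftover valence electron — Li has the largest IE_3 here.
Tabulated IE_3 (kJ/mol): O 5300, Li 11815.
Putting it together, IE_3: O < Li.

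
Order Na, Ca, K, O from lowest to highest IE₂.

The second ionization energy removes an electron from the +1 ion. For each element: Na⁺ is the bare [Ne] core; Ca⁺ still has 1 valence electron; K⁺ is the bare [Ar] core; O⁺ still has 5 valence electrons.
Usually core removal costs more than valence removal, but here the competition is close: a tightly held n=2 valence electron can cost more to remove than an n=3 core electron, so the actual values have to decide it.
Valence configurations: Ca⁺ [Ar]4s¹, O⁺ [He]2s²2p³.
Tabulated IE_2 (kJ/mol): Na 4562, Ca 1145, K 3052, O 3388.
Overall IE_2 order: Ca < K < O < Na.

Ca < K < O < Na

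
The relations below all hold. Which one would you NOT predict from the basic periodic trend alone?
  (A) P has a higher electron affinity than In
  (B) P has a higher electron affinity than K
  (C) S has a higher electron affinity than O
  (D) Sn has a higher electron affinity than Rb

(C)

The general trend: electron affinity increases across a period and decreases down a group.
(A) P (period 3, group 15) vs In (period 5, group 13): the stated order agrees with the simple trend.
(B) P (period 3, group 15) vs K (period 4, group 1): the stated order agrees with the simple trend.
(C) S (period 3, group 16) vs O (period 2, group 16): the stated order contradicts the simple trend.
(D) Sn (period 5, group 14) vs Rb (period 5, group 1): the stated order agrees with the simple trend.
The exception is (C): the compact 2p subshell of O repels the added electron more than S's larger 3p does.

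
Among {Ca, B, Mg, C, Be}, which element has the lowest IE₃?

Consider each +2 ion: Ca²⁺ is the bare [Ar] core; B²⁺ still has 1 valence electron; Mg²⁺ is the bare [Ne] core; C²⁺ still has 2 valence electrons; Be²⁺ is the bare [He] core.
Pulling an electron out of a noble-gas core costs far more than removing a remaining valence electron, so Ca, Mg and Be sit at the high end of IE_3.
Valence configurations: B²⁺ [He]2s¹, C²⁺ [He]2s².
Tabulated IE_3 (kJ/mol): Ca 4912, B 3660, Mg 7733, C 4620, Be 14849.
Putting it together, IE_3: B < C < Ca < Mg < Be.

B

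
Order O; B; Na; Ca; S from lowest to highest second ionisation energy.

Ca < S < B < O < Na

After 1 electron has been removed, what remains? O⁺ still has 5 valence electrons; B⁺ still has 2 valence electrons; Na⁺ is the bare [Ne] core; Ca⁺ still has 1 valence electron; S⁺ still has 5 valence electrons.
Pulling an electron out of a noble-gas core costs far more than removing a remaining valence electron, so Na sits at the high end of IE_2.
Valence configurations: O⁺ [He]2s²2p³, B⁺ [He]2s², Ca⁺ [Ar]4s¹, S⁺ [Ne]3s²3p³.
Tabulated IE_2 (kJ/mol): O 3388, B 2427, Na 4562, Ca 1145, S 2252.
So the second ionization energies run Ca < S < B < O < Na.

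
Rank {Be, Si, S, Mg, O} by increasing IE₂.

Consider each +1 ion: Be⁺ still has 1 valence electron; Si⁺ still has 3 valence electrons; S⁺ still has 5 valence electrons; Mg⁺ still has 1 valence electron; O⁺ still has 5 valence electrons.
All are still removing valence electrons, so compare the +1 ions as you would atoms: IE_2 generally rises across a period (higher Z_eff) and falls down a group (larger shell), subject to the usual subshell exceptions.
Valence configurations: Be⁺ [He]2s¹, Si⁺ [Ne]3s²3p¹, S⁺ [Ne]3s²3p³, Mg⁺ [Ne]3s¹, O⁺ [He]2s²2p³.
Tabulated IE_2 (kJ/mol): Be 1757, Si 1577, S 2252, Mg 1451, O 3388.
Hence IE_2: Mg < Si < Be < S < O.

Mg < Si < Be < S < O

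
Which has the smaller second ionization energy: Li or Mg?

Mg

The second ionization energy removes an electron from the +1 ion. For each element: Li⁺ is the bare [He] core; Mg⁺ still has 1 valence electron.
Pulling an electron out of a noble-gas core costs far more than removing a remaining valence electron, so Li sits at the high end of IE_2.
The numbers (kJ/mol): Li 7298, Mg 1451.
Overall IE_2 order: Mg < Li.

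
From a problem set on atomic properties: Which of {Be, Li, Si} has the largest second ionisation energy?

The second ionization energy removes an electron from the +1 ion. For each element: Be⁺ still has 1 valence electron; Li⁺ is the bare [He] core; Si⁺ still has 3 valence electrons.
Breaking into a closed-shell core is much more expensive than removing a leftover valence electron — Li has the largest IE_2 here.
Valence configurations: Be⁺ [He]2s¹, Si⁺ [Ne]3s²3p¹.
The numbers (kJ/mol): Be 1757, Li 7298, Si 1577.
Hence IE_2: Si < Be < Li.

Li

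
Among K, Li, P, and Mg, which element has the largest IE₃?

Li

After 2 electrons have been removed, what remains? K²⁺ is already 1 electron into the core; Li²⁺ is already 1 electron into the core; P²⁺ still has 3 valence electrons; Mg²⁺ is the bare [Ne] core.
Breaking into a closed-shell core is much more expensive than removing a leftover valence electron — K, Mg and Li have the largest IE_3 here.
Tabulated IE_3 (kJ/mol): K 4420, Li 11815, P 2914, Mg 7733.
Putting it together, IE_3: P < K < Mg < Li.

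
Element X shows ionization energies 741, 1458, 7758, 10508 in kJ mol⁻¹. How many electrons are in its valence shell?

Look for the largest jump between consecutive ionization energies: IE3/IE2 ≈ 5.3, far larger than any earlier ratio.
That jump marks the point where a core electron is being removed. So the atom has 2 valence electrons.

2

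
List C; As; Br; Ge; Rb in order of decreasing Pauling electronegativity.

Br, C, As, Ge, Rb

C is in period 2, group 14; Ge is in period 4, group 14; As is in period 4, group 15; Br is in period 4, group 17; Rb is in period 5, group 1.
Atoms toward the upper right of the periodic table pull bonding electrons most strongly.
Here both period and group differ, so the two effects have to be weighed against each other.
Ge > Rb: both effects reinforce here, so Ge is clearly the higher of the two.
As > Ge: both are in period 4; the period trend gives As the larger value.
C > As: the two effects oppose for this pair; the down-group effect wins (2.55 vs 2.18).
Br > C: the two effects oppose for this pair; the across-period effect wins (2.96 vs 2.55).
For reference (Pauling): C 2.55, Ge 2.01, As 2.18, Br 2.96, Rb 0.82.
So from highest to lowest: Br > C > As > Ge > Rb.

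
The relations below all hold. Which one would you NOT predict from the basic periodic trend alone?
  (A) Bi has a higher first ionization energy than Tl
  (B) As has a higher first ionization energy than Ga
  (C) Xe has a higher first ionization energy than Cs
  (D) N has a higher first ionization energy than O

The general trend: first ionization energy increases across a period and decreases down a group.
(A) Bi (period 6, group 15) vs Tl (period 6, group 13): the stated order agrees with the simple trend.
(B) As (period 4, group 15) vs Ga (period 4, group 13): the stated order agrees with the simple trend.
(C) Xe (period 5, group 18) vs Cs (period 6, group 1): the stated order agrees with the simple trend.
(D) N (period 2, group 15) vs O (period 2, group 16): the stated order contradicts the simple trend.
The exception is (D): pairing an electron in O's 2p⁴ costs repulsion energy, so O ionizes more easily than half-filled N (2p³).

(D)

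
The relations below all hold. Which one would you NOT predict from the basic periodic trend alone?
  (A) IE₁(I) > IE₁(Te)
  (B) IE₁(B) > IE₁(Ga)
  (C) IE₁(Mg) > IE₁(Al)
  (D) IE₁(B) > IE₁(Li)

The general trend: IE₁ increases across a period and decreases down a group.
(A) I (period 5, group 17) vs Te (period 5, group 16): the stated order agrees with the simple trend.
(B) B (period 2, group 13) vs Ga (period 4, group 13): the stated order agrees with the simple trend.
(C) Mg (period 3, group 2) vs Al (period 3, group 13): the stated order contradicts the simple trend.
(D) B (period 2, group 13) vs Li (period 2, group 1): the stated order agrees with the simple trend.
The exception is (C): Al's single 3p electron is easier to remove than one from Mg's filled 3s².

(C)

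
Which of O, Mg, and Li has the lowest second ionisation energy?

Mg

The second ionization energy removes an electron from the +1 ion. For each element: O⁺ still has 5 valence electrons; Mg⁺ still has 1 valence electron; Li⁺ is the bare [He] core.
Breaking into a closed-shell core is much more expensive than removing a leftover valence electron — Li has the largest IE_2 here.
Valence configurations: O⁺ [He]2s²2p³, Mg⁺ [Ne]3s¹.
Approximate IE_2 values (kJ/mol): O 3388, Mg 1451, Li 7298.
Overall IE_2 order: Mg < O < Li.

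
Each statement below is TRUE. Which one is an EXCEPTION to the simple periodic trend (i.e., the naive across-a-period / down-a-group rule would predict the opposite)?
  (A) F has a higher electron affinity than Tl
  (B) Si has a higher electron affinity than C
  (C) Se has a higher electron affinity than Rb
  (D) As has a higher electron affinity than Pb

The general trend: electron affinity increases across a period and decreases down a group.
(A) F (period 2, group 17) vs Tl (period 6, group 13): the stated order agrees with the simple trend.
(B) Si (period 3, group 14) vs C (period 2, group 14): the stated order contradicts the simple trend.
(C) Se (period 4, group 16) vs Rb (period 5, group 1): the stated order agrees with the simple trend.
(D) As (period 4, group 15) vs Pb (period 6, group 14): the stated order agrees with the simple trend.
The exception is (B): Si's larger, more diffuse 3p orbitals accept an added electron slightly more readily than C's compact 2p.

(B)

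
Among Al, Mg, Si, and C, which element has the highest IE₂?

The second ionization energy removes an electron from the +1 ion. For each element: Al⁺ still has 2 valence electrons; Mg⁺ still has 1 valence electron; Si⁺ still has 3 valence electrons; C⁺ still has 3 valence electrons.
All are still removing valence electrons, so compare the +1 ions as you would atoms: IE_2 generally rises across a period (higher Z_eff) and falls down a group (larger shell), subject to the usual subshell exceptions.
Valence configurations: Al⁺ [Ne]3s², Mg⁺ [Ne]3s¹, Si⁺ [Ne]3s²3p¹, C⁺ [He]2s²2p¹.
Si⁺ loses a lone 3p electron whereas Al⁺ must break into a filled 3s² pair, so IE_2(Al) > IE_2(Si) even though Si has the higher nuclear charge.
Approximate IE_2 values (kJ/mol): Al 1817, Mg 1451, Si 1577, C 2353.
Putting it together, IE_2: Mg < Si < Al < C.

C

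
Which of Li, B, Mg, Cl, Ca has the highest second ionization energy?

Li

IE_2 is the cost of taking one more electron from the +1 cation: Li⁺ is the bare [He] core; B⁺ still has 2 valence electrons; Mg⁺ still has 1 valence electron; Cl⁺ still has 6 valence electrons; Ca⁺ still has 1 valence electron.
Breaking into a closed-shell core is much more expensive than removing a leftover valence electron — Li has the largest IE_2 here.
Valence configurations: B⁺ [He]2s², Mg⁺ [Ne]3s¹, Cl⁺ [Ne]3s²3p⁴, Ca⁺ [Ar]4s¹.
Approximate IE_2 values (kJ/mol): Li 7298, B 2427, Mg 1451, Cl 2298, Ca 1145.
So the second ionization energies run Ca < Mg < Cl < B < Li.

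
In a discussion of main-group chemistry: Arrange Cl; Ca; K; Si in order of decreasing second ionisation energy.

K, Cl, Si, Ca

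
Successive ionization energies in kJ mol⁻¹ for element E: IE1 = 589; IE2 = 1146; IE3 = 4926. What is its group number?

Look for the largest jump between consecutive ionization energies: IE3/IE2 ≈ 4.3, far larger than any earlier ratio.
That jump marks the point where a core electron is being removed. So the atom has 2 valence electrons.
A main-group element with 2 valence electrons is in group 2.

Group 2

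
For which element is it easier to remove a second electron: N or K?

N

The second ionization energy removes an electron from the +1 ion. For each element: N⁺ still has 4 valence electrons; K⁺ is the bare [Ar] core.
Pulling an electron out of a noble-gas core costs far more than removing a remaining valence electron, so K sits at the high end of IE_2.
Approximate IE_2 values (kJ/mol): N 2856, K 3052.
Overall IE_2 order: N < K.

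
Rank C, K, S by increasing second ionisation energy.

S < C < K

Consider each +1 ion: C⁺ still has 3 valence electrons; K⁺ is the bare [Ar] core; S⁺ still has 5 valence electrons.
Pulling an electron out of a noble-gas core costs far more than removing a remaining valence electron, so K sits at the high end of IE_2.
Valence configurations: C⁺ [He]2s²2p¹, S⁺ [Ne]3s²3p³.
Approximate IE_2 values (kJ/mol): C 2353, K 3052, S 2252.
Hence IE_2: S < C < K.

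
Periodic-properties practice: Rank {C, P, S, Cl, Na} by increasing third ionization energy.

P, S, Cl, C, Na

After 2 electrons have been removed, what remains? C²⁺ still has 2 valence electrons; P²⁺ still has 3 valence electrons; S²⁺ still has 4 valence electrons; Cl²⁺ still has 5 valence electrons; Na²⁺ is already 1 electron into the core.
Core electrons are held far more tightly than valence electrons, so Na tops the IE_3 order.
Valence configurations: C²⁺ [He]2s², P²⁺ [Ne]3s²3p¹, S²⁺ [Ne]3s²3p², Cl²⁺ [Ne]3s²3p³.
Approximate IE_3 values (kJ/mol): C 4620, P 2914, S 3357, Cl 3822, Na 6910.
Overall IE_3 order: P < S < Cl < C < Na.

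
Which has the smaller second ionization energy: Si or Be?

Si

After 1 electron has been removed, what remains? Si⁺ still has 3 valence electrons; Be⁺ still has 1 valence electron.
All are still removing valence electrons, so compare the +1 ions as you would atoms: IE_2 generally rises across a period (higher Z_eff) and falls down a group (larger shell), subject to the usual subshell exceptions.
Valence configurations: Si⁺ [Ne]3s²3p¹, Be⁺ [He]2s¹.
Approximate IE_2 values (kJ/mol): Si 1577, Be 1757.
Overall IE_2 order: Si < Be.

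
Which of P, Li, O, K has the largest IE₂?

Li

Consider each +1 ion: P⁺ still has 4 valence electrons; Li⁺ is the bare [He] core; O⁺ still has 5 valence electrons; K⁺ is the bare [Ar] core.
Usually core removal costs more than valence removal, but here the competition is close: a tightly held n=2 valence electron can cost more to remove than an n=3 core electron, so the actual values have to decide it.
Valence configurations: P⁺ [Ne]3s²3p², O⁺ [He]2s²2p³.
Approximate IE_2 values (kJ/mol): P 1907, Li 7298, O 3388, K 3052.
Putting it together, IE_2: P < K < O < Li.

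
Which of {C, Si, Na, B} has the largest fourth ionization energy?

B

IE_4 is the cost of taking one more electron from the +3 cation: C³⁺ still has 1 valence electron; Si³⁺ still has 1 valence electron; Na³⁺ is already 2 electrons into the core; B³⁺ is the bare [He] core.
Breaking into a closed-shell core is much more expensive than removing a leftover valence electron — Na and B have the largest IE_4 here.
Valence configurations: C³⁺ [He]2s¹, Si³⁺ [Ne]3s¹.
Approximate IE_4 values (kJ/mol): C 6223, Si 4356, Na 9543, B 25026.
Hence IE_4: Si < C < Na < B.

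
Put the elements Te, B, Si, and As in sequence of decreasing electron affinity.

Te, Si, As, B

B is in period 2, group 13; Si is in period 3, group 14; As is in period 4, group 15; Te is in period 5, group 16.
Atoms with high Z_eff and room in the valence shell (especially the halogens) have the most exothermic electron affinities.
A diagonal step moves right (one effect) and down (the opposite effect) at once.
As > B: the two effects oppose for this pair; the across-period effect wins (78 vs 27 kJ/mol).
Si > As: period and group pull opposite ways; the down-group shift dominates (134 vs 78 kJ/mol).
Te > Si: the two effects oppose for this pair; the across-period effect wins (190 vs 134 kJ/mol).
Tabulated electron affinity (kJ/mol): B 27, Si 134, As 78, Te 190.
So from highest to lowest: Te > Si > As > B.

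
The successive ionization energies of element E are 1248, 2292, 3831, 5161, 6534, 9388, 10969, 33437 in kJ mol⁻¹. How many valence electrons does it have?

7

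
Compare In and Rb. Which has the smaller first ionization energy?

Rb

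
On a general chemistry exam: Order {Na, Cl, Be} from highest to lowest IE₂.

Consider each +1 ion: Na⁺ is the bare [Ne] core; Cl⁺ still has 6 valence electrons; Be⁺ still has 1 valence electron.
Breaking into a closed-shell core is much more expensive than removing a leftover valence electron — Na has the largest IE_2 here.
Valence configurations: Cl⁺ [Ne]3s²3p⁴, Be⁺ [He]2s¹.
Approximate IE_2 values (kJ/mol): Na 4562, Cl 2298, Be 1757.
Overall IE_2 order: Be < Cl < Na.

Na > Cl > Be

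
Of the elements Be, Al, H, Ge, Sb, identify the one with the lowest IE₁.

Al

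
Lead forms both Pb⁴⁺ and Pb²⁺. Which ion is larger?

Pb²⁺

Both ions have Z = 82 protons, but Pb⁴⁺ has lost more electrons, so its remaining electrons feel a larger effective nuclear charge per electron and are pulled in more tightly.
Higher positive charge → smaller ion, so Pb²⁺ > Pb⁴⁺.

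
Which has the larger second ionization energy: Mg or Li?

Li

Consider each +1 ion: Mg⁺ still has 1 valence electron; Li⁺ is the bare [He] core.
Pulling an electron out of a noble-gas core costs far more than removing a remaining valence electron, so Li sits at the high end of IE_2.
Approximate IE_2 values (kJ/mol): Mg 1451, Li 7298.
Overall IE_2 order: Mg < Li.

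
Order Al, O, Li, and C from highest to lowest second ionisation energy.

Li > O > C > Al

After 1 electron has been removed, what remains? Al⁺ still has 2 valence electrons; O⁺ still has 5 valence electrons; Li⁺ is the bare [He] core; C⁺ still has 3 valence electrons.
Core electrons are held far more tightly than valence electrons, so Li tops the IE_2 order.
Valence configurations: Al⁺ [Ne]3s², O⁺ [He]2s²2p³, C⁺ [He]2s²2p¹.
Tabulated IE_2 (kJ/mol): Al 1817, O 3388, Li 7298, C 2353.
Hence IE_2: Al < C < O < Li.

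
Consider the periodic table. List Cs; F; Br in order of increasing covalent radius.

F < Br < Cs

F is in period 2, group 17; Br is in period 4, group 17; Cs is in period 6, group 1.
Moving right in a period, electrons are added to the same shell under a stronger nuclear pull, so atoms get smaller; moving down, a new shell is opened and atoms get larger.
These span different periods and groups, so the two trends combine.
Br > F: Br sits below F in group 17, so the down-group effect alone puts Br larger.
Cs > Br: relative to Br, both the across-period and down-group shifts push Cs's atomic radius up.
Approximate values (pm): F 64, Br 114, Cs 232.
So from smallest to largest: F < Br < Cs.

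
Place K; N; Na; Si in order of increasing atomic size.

Moving right in a period, electrons are added to the same shell under a stronger nuclear pull, so atoms get smaller; moving down, a new shell is opened and atoms get larger.
Neither a single period nor a single group — weigh both effects.
Si > N: both effects reinforce here, so Si is clearly the larger of the two.
Na > Si: Na lies to the left of Si in period 3, so the across-period effect alone puts Na larger.
K > Na: K sits below Na in group 1, so the down-group effect alone puts K larger.
Tabulated atomic radius (pm): N 71, Na 155, Si 116, K 196.
So from smallest to largest: N < Si < Na < K.

N < Si < Na < K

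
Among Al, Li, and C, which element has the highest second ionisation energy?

After 1 electron has been removed, what remains? Al⁺ still has 2 valence electrons; Li⁺ is the bare [He] core; C⁺ still has 3 valence electrons.
Core electrons are held far more tightly than valence electrons, so Li tops the IE_2 order.
Valence configurations: Al⁺ [Ne]3s², C⁺ [He]2s²2p¹.
Approximate IE_2 values (kJ/mol): Al 1817, Li 7298, C 2353.
Hence IE_2: Al < C < Li.

Li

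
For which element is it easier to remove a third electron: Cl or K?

Cl

Consider each +2 ion: Cl²⁺ still has 5 valence electrons; K²⁺ is already 1 electron into the core.
Core electrons are held far more tightly than valence electrons, so K tops the IE_3 order.
The numbers (kJ/mol): Cl 3822, K 4420.
So the third ionization energies run Cl < K.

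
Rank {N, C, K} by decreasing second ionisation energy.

K > N > C

Consider each +1 ion: N⁺ still has 4 valence electrons; C⁺ still has 3 valence electrons; K⁺ is the bare [Ar] core.
Pulling an electron out of a noble-gas core costs far more than removing a remaining valence electron, so K sits at the high end of IE_2.
Valence configurations: N⁺ [He]2s²2p², C⁺ [He]2s²2p¹.
Tabulated IE_2 (kJ/mol): N 2856, C 2353, K 3052.
So the second ionization energies run C < N < K.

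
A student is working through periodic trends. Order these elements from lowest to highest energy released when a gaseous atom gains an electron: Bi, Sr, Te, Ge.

Sr < Bi < Ge < Te

Electron affinity generally becomes more exothermic across a period toward the halogens and less exothermic down a group.
Here both period and group differ, so the two effects have to be weighed against each other.
Bi > Sr: period and group pull opposite ways; the across-period shift dominates (91 vs 5 kJ/mol).
Ge > Bi: the two effects oppose for this pair; the down-group effect wins (119 vs 91 kJ/mol).
Te > Ge: the two effects oppose for this pair; the across-period effect wins (190 vs 119 kJ/mol).
For reference (kJ/mol): Ge 119, Sr 5, Te 190, Bi 91.
So from lowest to highest: Sr < Bi < Ge < Te.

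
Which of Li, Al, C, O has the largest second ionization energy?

Li

The second ionization energy removes an electron from the +1 ion. For each element: Li⁺ is the bare [He] core; Al⁺ still has 2 valence electrons; C⁺ still has 3 valence electrons; O⁺ still has 5 valence electrons.
Pulling an electron out of a noble-gas core costs far more than removing a remaining valence electron, so Li sits at the high end of IE_2.
Valence configurations: Al⁺ [Ne]3s², C⁺ [He]2s²2p¹, O⁺ [He]2s²2p³.
Approximate IE_2 values (kJ/mol): Li 7298, Al 1817, C 2353, O 3388.
So the second ionization energies run Al < C < O < Li.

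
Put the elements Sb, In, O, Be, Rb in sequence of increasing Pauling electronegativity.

Rb, Be, In, Sb, O

Be is in period 2, group 2; O is in period 2, group 16; Rb is in period 5, group 1; In is in period 5, group 13; Sb is in period 5, group 15.
EN rises left→right (higher Z_eff, smaller atoms) and falls top→bottom (larger, more shielded atoms).
Neither a single period nor a single group — weigh both effects.
Be > Rb: both effects reinforce here, so Be is clearly the higher of the two.
In > Be: the two effects oppose for this pair; the across-period effect wins (1.78 vs 1.57).
Sb > In: Sb lies to the right of In in period 5, so the across-period effect alone puts Sb higher.
O > Sb: relative to Sb, both the across-period and down-group shifts push O's electronegativity up.
Approximate values (Pauling): Be 1.57, O 3.44, Rb 0.82, In 1.78, Sb 2.05.
So from lowest to highest: Rb < Be < In < Sb < O.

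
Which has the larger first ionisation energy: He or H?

He

IE₁ increases left→right with effective nuclear charge and decreases top→bottom as the valence shell moves farther out.
All lie in period 1, so first ionization energy increases left to right.
So He has the larger first ionisation energy (He > H).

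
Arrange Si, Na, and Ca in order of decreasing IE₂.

IE_2 is the cost of taking one more electron from the +1 cation: Si⁺ still has 3 valence electrons; Na⁺ is the bare [Ne] core; Ca⁺ still has 1 valence electron.
Breaking into a closed-shell core is much more expensive than removing a leftover valence electron — Na has the largest IE_2 here.
Valence configurations: Si⁺ [Ne]3s²3p¹, Ca⁺ [Ar]4s¹.
Tabulated IE_2 (kJ/mol): Si 1577, Na 4562, Ca 1145.
Putting it together, IE_2: Ca < Si < Na.

Na, Si, Ca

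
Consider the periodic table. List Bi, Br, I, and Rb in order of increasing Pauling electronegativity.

Br is in period 4, group 17; Rb is in period 5, group 1; I is in period 5, group 17; Bi is in period 6, group 15.
Atoms toward the upper right of the periodic table pull bonding electrons most strongly.
These span different periods and groups, so the two trends combine.
Bi > Rb: the two effects oppose for this pair; the across-period effect wins (2.02 vs 0.82).
I > Bi: relative to Bi, both the across-period and down-group shifts push I's electronegativity up.
Br > I: they share group 17; the group trend gives Br the larger value.
Approximate values (Pauling): Br 2.96, Rb 0.82, I 2.66, Bi 2.02.
So from lowest to highest: Rb < Bi < I < Br.

Rb < Bi < I < Br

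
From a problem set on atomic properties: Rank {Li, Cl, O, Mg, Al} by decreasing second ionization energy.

Li > O > Cl > Al > Mg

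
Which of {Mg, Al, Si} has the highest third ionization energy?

Mg

The third ionization energy removes an electron from the +2 ion. For each element: Mg²⁺ is the bare [Ne] core; Al²⁺ still has 1 valence electron; Si²⁺ still has 2 valence electrons.
Pulling an electron out of a noble-gas core costs far more than removing a remaining valence electron, so Mg sits at the high end of IE_3.
Valence configurations: Al²⁺ [Ne]3s¹, Si²⁺ [Ne]3s².
Approximate IE_3 values (kJ/mol): Mg 7733, Al 2745, Si 3232.
So the third ionization energies run Al < Si < Mg.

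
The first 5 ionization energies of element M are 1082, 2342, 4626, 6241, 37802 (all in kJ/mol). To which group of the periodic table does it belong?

Group 14

Look for the largest jump between consecutive ionization energies: IE5/IE4 ≈ 6.1, far larger than any earlier ratio.
That jump marks the point where a core electron is being removed. So the atom has 4 valence electrons.
A main-group element with 4 valence electrons is in group 14.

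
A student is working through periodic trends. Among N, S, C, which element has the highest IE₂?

N

IE_2 is the cost of taking one more electron from the +1 cation: N⁺ still has 4 valence electrons; S⁺ still has 5 valence electrons; C⁺ still has 3 valence electrons.
All are still removing valence electrons, so compare the +1 ions as you would atoms: IE_2 generally rises across a period (higher Z_eff) and falls down a group (larger shell), subject to the usual subshell exceptions.
Valence configurations: N⁺ [He]2s²2p², S⁺ [Ne]3s²3p³, C⁺ [He]2s²2p¹.
Approximate IE_2 values (kJ/mol): N 2856, S 2252, C 2353.
So the second ionization energies run S < C < N.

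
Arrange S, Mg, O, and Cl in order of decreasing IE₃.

Mg > O > Cl > S

Consider each +2 ion: S²⁺ still has 4 valence electrons; Mg²⁺ is the bare [Ne] core; O²⁺ still has 4 valence electrons; Cl²⁺ still has 5 valence electrons.
Breaking into a closed-shell core is much more expensive than removing a leftover valence electron — Mg has the largest IE_3 here.
Valence configurations: S²⁺ [Ne]3s²3p², O²⁺ [He]2s²2p², Cl²⁺ [Ne]3s²3p³.
Approximate IE_3 values (kJ/mol): S 3357, Mg 7733, O 5300, Cl 3822.
So the third ionization energies run S < Cl < O < Mg.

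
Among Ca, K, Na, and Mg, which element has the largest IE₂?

Na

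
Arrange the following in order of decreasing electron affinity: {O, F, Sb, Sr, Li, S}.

F > S > O > Sb > Li > Sr

Li is in period 2, group 1; O is in period 2, group 16; F is in period 2, group 17; S is in period 3, group 16; Sr is in period 5, group 2; Sb is in period 5, group 15.
EA tends to increase across a period and decrease down a group, though the pattern is less regular than for IE or radius.
Here both period and group differ, so the two effects have to be weighed against each other.
Li > Sr: the two effects oppose for this pair; the down-group effect wins (60 vs 5 kJ/mol).
Sb > Li: the two effects oppose for this pair; the across-period effect wins (103 vs 60 kJ/mol).
O > Sb: relative to Sb, both the across-period and down-group shifts push O's electron affinity up.
S > O: this pair runs against the simple trend — see the exception note.
F > S: both effects reinforce here, so F is clearly the higher of the two.
Note the exception: S has a higher electron affinity than O, contrary to the simple trend — the compact 2p subshell of O repels the added electron more than S's larger 3p does.
Approximate values (kJ/mol): Li 60, O 141, F 328, S 200, Sr 5, Sb 103.
So from highest to lowest: F > S > O > Sb > Li > Sr.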